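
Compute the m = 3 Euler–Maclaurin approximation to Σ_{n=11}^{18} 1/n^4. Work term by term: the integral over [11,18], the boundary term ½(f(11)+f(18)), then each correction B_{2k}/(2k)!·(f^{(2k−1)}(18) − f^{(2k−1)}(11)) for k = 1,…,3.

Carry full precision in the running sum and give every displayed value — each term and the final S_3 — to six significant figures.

∫_11^18 1/x^4 dx evaluates to 0.000193282.
Boundary: ½(f(11) + f(18)) = ½(6.83013e-05 + 9.52599e-06) = 3.89137e-05.
Integral + boundary = 0.000232196.
k=1: B_{2}/(2)! × [f^{(1)}(18) − f^{(1)}(11)] = 1/12 × (-2.11689e-06 − (-2.48369e-05)) = 1.89333e-06.
Running total after k=1: 0.000234089.
k=2: B_{4}/(4)! × [f^{(3)}(18) − f^{(3)}(11)] = −1/720 × (-1.96008e-07 − (-6.15790e-06)) = -8.28040e-09.
Running total after k=2: 0.000234081.
k=3: B_{6}/(6)! × [f^{(5)}(18) − f^{(5)}(11)] = 1/30240 × (-3.38779e-08 − (-2.84994e-06)) = 9.31236e-11.

S_3 ≈ 0.000234081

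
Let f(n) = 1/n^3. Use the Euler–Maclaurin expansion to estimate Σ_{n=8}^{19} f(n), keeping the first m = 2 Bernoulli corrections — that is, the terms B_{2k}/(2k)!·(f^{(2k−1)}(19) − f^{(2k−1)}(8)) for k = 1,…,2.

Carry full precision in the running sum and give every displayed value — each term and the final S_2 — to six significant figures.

S_2 ≈ 0.00753572

The integral term ∫_8^19 1/x^3 dx = 0.00642746.
Endpoint term: (f(8) + f(19))/2 = (0.00195312 + 0.000145794)/2 = 0.00104946.
Integral + boundary = 0.00747692.
k=1: B_{2}/(2)! × [f^{(1)}(19) − f^{(1)}(8)] = 1/12 × (-2.30201e-05 − (-0.000732422)) = 5.91168e-05.
Running total after k=1: 0.00753603.
k=2: B_{4}/(4)! × [f^{(3)}(19) − f^{(3)}(8)] = −1/720 × (-1.27535e-06 − (-0.000228882)) = -3.16120e-07.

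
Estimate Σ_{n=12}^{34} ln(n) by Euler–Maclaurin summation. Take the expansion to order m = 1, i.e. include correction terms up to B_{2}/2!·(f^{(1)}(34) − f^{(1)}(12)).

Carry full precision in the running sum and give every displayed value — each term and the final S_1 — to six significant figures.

S_1 ≈ 71.0785

Integral: ∫_12^34 ln(x) dx = 68.0774.
Boundary: ½(f(12) + f(34)) = ½(2.48491 + 3.52636) = 3.00563.
So far: 71.0830.
Order-1 term: 1/12 · (0.0294118 − 0.0833333) = -0.00449346.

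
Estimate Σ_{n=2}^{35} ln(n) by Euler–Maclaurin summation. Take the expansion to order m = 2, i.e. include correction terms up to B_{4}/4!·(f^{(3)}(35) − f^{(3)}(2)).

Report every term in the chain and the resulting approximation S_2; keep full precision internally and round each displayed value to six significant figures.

S_2 ≈ 92.1362

The integral term ∫_2^35 ln(x) dx = 90.0509.
Endpoint term: (f(2) + f(35))/2 = (0.693147 + 3.55535)/2 = 2.12425.
Running total after boundary: 92.1751.
k=1: B_{2}/(2)! × [f^{(1)}(35) − f^{(1)}(2)] = 1/12 × (0.0285714 − 0.500000) = -0.0392857.
Running total after k=1: 92.1358.
k=2: B_{4}/(4)! × [f^{(3)}(35) − f^{(3)}(2)] = −1/720 × (4.66472e-05 − 0.250000) = 0.000347157.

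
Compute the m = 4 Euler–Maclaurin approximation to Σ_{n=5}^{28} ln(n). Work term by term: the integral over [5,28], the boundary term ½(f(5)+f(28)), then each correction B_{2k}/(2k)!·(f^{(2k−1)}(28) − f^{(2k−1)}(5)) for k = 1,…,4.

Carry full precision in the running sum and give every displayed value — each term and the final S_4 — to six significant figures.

∫_5^28 ln(x) dx evaluates to 62.2545.
Boundary: ½(f(5) + f(28)) = ½(1.60944 + 3.33220) = 2.47082.
Running total after boundary: 64.7254.
k=1: B_{2}/(2)! × [f^{(1)}(28) − f^{(1)}(5)] = 1/12 × (0.0357143 − 0.200000) = -0.0136905.
Running total after k=1: 64.7117.
k=2: B_{4}/(4)! × [f^{(3)}(28) − f^{(3)}(5)] = −1/720 × (9.11079e-05 − 0.0160000) = 2.20957e-05.
Running total after k=2: 64.7117.
k=3: B_{6}/(6)! × [f^{(5)}(28) − f^{(5)}(5)] = 1/30240 × (1.39451e-06 − 0.00768000) = -2.53922e-07.
Running total after k=3: 64.7117.
k=4: B_{8}/(8)! × [f^{(7)}(28) − f^{(7)}(5)] = −1/1209600 × (5.33613e-08 − 0.00921600) = 7.61900e-09.

S_4 ≈ 64.7117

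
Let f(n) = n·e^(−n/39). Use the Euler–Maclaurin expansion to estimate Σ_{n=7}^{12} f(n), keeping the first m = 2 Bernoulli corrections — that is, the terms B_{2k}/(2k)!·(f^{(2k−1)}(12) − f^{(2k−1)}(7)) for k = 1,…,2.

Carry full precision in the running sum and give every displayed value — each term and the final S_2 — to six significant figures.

The integral term ∫_7^12 x·e^(−x/39) dx = 37.0470.
Boundary: ½(f(7) + f(12)) = ½(5.84989 + 8.82170) = 7.33579.
Running total after boundary: 44.3828.
Order-1 term: 1/12 · (0.508944 − 0.685701) = -0.0147298.
Partial sum through k=1: 44.3681.
Order-2 term: −1/720 · (0.00130127 − 0.00154970) = 3.45051e-07.

S_2 ≈ 44.3681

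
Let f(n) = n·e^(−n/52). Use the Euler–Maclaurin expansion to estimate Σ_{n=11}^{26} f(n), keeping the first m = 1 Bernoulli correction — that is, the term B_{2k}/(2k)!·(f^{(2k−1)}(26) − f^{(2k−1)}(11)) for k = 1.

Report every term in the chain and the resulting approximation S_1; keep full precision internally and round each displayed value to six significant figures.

S_1 ≈ 203.612

∫_11^26 x·e^(−x/52) dx evaluates to 191.303.
Endpoint term: (f(11) + f(26))/2 = (8.90272 + 15.7698)/2 = 12.3363.
Running total after boundary: 203.640.
Correction k=1: B_{2}/2! · (f^{(1)}(26) − f^{(1)}(11)) = 1/12 · (0.303265 − 0.638132) = -0.0279056.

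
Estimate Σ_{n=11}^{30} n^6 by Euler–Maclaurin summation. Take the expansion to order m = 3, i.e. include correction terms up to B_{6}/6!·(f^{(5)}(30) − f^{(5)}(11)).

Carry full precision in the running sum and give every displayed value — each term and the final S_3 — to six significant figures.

S_3 ≈ 3.49895e+09

Integral: ∫_11^30 x^6 dx = 3.12150e+09.
½[f(11) + f(30)] = ½[1.77156e+06 + 7.29000e+08] = 3.65386e+08.
Integral + boundary = 3.48689e+09.
Order-1 term: 1/12 · (1.45800e+08 − 966306) = 1.20695e+07.
Running total after k=1: 3.49896e+09.
Order-2 term: −1/720 · (3.24000e+06 − 159720) = -4278.17.
Running total after k=2: 3.49895e+09.
Order-3 term: 1/30240 · (21600.0 − 7920.00) = 0.452381.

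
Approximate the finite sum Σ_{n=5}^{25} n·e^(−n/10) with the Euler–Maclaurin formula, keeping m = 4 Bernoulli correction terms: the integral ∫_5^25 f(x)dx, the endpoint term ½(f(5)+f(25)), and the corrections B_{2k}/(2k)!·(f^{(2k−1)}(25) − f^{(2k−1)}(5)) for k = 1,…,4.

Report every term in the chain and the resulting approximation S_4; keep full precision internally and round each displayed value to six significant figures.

S_4 ≈ 64.7567

Integral: ∫_5^25 x·e^(−x/10) dx = 62.2498.
Endpoint term: (f(5) + f(25))/2 = (3.03265 + 2.05212)/2 = 2.54239.
Integral + boundary = 64.7922.
Correction k=1: B_{2}/2! · (f^{(1)}(25) − f^{(1)}(5)) = 1/12 · (-0.123127 − 0.303265) = -0.0355327.
Partial sum through k=1: 64.7567.
Correction k=2: B_{4}/4! · (f^{(3)}(25) − f^{(3)}(5)) = −1/720 · (0.000410425 − 0.0151633) = 2.04901e-05.
Partial sum through k=2: 64.7567.
Correction k=3: B_{6}/6! · (f^{(5)}(25) − f^{(5)}(5)) = 1/30240 · (2.05212e-05 − 0.000272939) = -8.34714e-09.
Partial sum through k=3: 64.7567.
Correction k=4: B_{8}/8! · (f^{(7)}(25) − f^{(7)}(5)) = −1/1209600 · (3.69382e-07 − 3.94245e-06) = 2.95392e-12.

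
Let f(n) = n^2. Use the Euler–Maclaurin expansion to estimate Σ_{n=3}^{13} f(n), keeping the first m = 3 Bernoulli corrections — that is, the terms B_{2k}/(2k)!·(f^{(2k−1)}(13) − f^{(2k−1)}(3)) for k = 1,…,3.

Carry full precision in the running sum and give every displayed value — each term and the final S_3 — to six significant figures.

S_3 ≈ 814.000

∫_3^13 x^2 dx evaluates to 723.333.
Endpoint term: (f(3) + f(13))/2 = (9.00000 + 169.000)/2 = 89.0000.
Running total after boundary: 812.333.
k=1: B_{2}/(2)! × [f^{(1)}(13) − f^{(1)}(3)] = 1/12 × (26.0000 − 6.00000) = 1.66667.
Running total after k=1: 814.000.
k=2: B_{4}/(4)! × [f^{(3)}(13) − f^{(3)}(3)] = −1/720 × (0.00000 − 0.00000) = 0.00000.
Running total after k=2: 814.000.
k=3: B_{6}/(6)! × [f^{(5)}(13) − f^{(5)}(3)] = 1/30240 × (0.00000 − 0.00000) = 0.00000.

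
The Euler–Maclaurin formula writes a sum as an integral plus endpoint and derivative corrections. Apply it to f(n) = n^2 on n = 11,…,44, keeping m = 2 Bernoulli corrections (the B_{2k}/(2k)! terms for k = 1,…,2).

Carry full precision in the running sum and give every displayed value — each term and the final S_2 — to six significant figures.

Integral: ∫_11^44 x^2 dx = 27951.0.
Endpoint term: (f(11) + f(44))/2 = (121.000 + 1936.00)/2 = 1028.50.
So far: 28979.5.
k=1: B_{2}/(2)! × [f^{(1)}(44) − f^{(1)}(11)] = 1/12 × (88.0000 − 22.0000) = 5.50000.
After k=1: 28985.0.
k=2: B_{4}/(4)! × [f^{(3)}(44) − f^{(3)}(11)] = −1/720 × (0.00000 − 0.00000) = 0.00000.

S_2 ≈ 28985.0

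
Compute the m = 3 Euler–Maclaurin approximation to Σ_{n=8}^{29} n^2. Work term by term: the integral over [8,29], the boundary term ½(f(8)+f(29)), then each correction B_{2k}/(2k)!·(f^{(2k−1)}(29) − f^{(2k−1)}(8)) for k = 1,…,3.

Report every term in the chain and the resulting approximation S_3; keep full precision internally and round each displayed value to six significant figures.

Integral: ∫_8^29 x^2 dx = 7959.00.
Boundary: ½(f(8) + f(29)) = ½(64.0000 + 841.000) = 452.500.
Running total after boundary: 8411.50.
Order-1 term: 1/12 · (58.0000 − 16.0000) = 3.50000.
Partial sum through k=1: 8415.00.
Order-2 term: −1/720 · (0.00000 − 0.00000) = 0.00000.
Partial sum through k=2: 8415.00.
Order-3 term: 1/30240 · (0.00000 − 0.00000) = 0.00000.

S_3 ≈ 8415.00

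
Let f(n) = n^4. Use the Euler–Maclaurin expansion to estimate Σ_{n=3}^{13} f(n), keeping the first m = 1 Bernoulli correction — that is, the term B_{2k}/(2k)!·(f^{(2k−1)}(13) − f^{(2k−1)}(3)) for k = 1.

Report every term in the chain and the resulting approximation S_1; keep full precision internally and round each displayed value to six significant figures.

The integral term ∫_3^13 x^4 dx = 74210.0.
½[f(3) + f(13)] = ½[81.0000 + 28561.0] = 14321.0.
So far: 88531.0.
k=1: B_{2}/(2)! × [f^{(1)}(13) − f^{(1)}(3)] = 1/12 × (8788.00 − 108.000) = 723.333.

S_1 ≈ 89254.3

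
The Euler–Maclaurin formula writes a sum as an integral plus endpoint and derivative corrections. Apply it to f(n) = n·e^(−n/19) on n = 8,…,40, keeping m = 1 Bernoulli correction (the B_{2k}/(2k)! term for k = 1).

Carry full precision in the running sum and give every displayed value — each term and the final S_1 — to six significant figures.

S_1 ≈ 205.176

The integral term ∫_8^40 x·e^(−x/19) dx = 200.157.
½[f(8) + f(40)] = ½[5.25084 + 4.87254] = 5.06169.
So far: 205.219.
Order-1 term: 1/12 · (-0.134636 − 0.379995) = -0.0428860.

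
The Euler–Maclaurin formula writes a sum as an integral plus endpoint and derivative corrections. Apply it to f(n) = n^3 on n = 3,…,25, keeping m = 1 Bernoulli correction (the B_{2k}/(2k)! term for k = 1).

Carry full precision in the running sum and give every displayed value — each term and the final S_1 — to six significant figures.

S_1 ≈ 105616

The integral term ∫_3^25 x^3 dx = 97636.0.
½[f(3) + f(25)] = ½[27.0000 + 15625.0] = 7826.00.
Integral + boundary = 105462.
Order-1 term: 1/12 · (1875.00 − 27.0000) = 154.000.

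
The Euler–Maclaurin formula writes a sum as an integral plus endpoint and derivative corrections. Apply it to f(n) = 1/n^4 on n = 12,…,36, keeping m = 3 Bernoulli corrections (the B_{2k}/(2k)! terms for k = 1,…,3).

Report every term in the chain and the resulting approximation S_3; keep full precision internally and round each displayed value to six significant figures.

S_3 ≈ 0.000211497

The integral term ∫_12^36 1/x^4 dx = 0.000185757.
Endpoint term: (f(12) + f(36))/2 = (4.82253e-05 + 5.95374e-07)/2 = 2.44103e-05.
Running total after boundary: 0.000210167.
Order-1 term: 1/12 · (-6.61527e-08 − (-1.60751e-05)) = 1.33408e-06.
After k=1: 0.000211501.
Order-2 term: −1/720 · (-1.53131e-09 − (-3.34898e-06)) = -4.64923e-09.
After k=2: 0.000211497.
Order-3 term: 1/30240 · (-6.61678e-11 − (-1.30238e-06)) = 4.30660e-11.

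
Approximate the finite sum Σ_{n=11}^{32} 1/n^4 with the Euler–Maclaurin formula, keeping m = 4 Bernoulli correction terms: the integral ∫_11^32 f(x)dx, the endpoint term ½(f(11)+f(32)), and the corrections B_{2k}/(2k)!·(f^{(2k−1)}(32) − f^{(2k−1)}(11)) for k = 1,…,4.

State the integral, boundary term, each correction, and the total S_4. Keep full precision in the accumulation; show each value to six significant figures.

S_4 ≈ 0.000276945

The integral term ∫_11^32 1/x^4 dx = 0.000240266.
½[f(11) + f(32)] = ½[6.83013e-05 + 9.53674e-07] = 3.46275e-05.
Running total after boundary: 0.000274893.
k=1: B_{2}/(2)! × [f^{(1)}(32) − f^{(1)}(11)] = 1/12 × (-1.19209e-07 − (-2.48369e-05)) = 2.05980e-06.
Running total after k=1: 0.000276953.
k=2: B_{4}/(4)! × [f^{(3)}(32) − f^{(3)}(11)] = −1/720 × (-3.49246e-09 − (-6.15790e-06)) = -8.54778e-09.
Running total after k=2: 0.000276945.
k=3: B_{6}/(6)! × [f^{(5)}(32) − f^{(5)}(11)] = 1/30240 × (-1.90994e-10 − (-2.84994e-06)) = 9.42376e-11.
Running total after k=3: 0.000276945.
k=4: B_{8}/(8)! × [f^{(7)}(32) − f^{(7)}(11)] = −1/1209600 × (-1.67866e-11 − (-2.11979e-06)) = -1.75246e-12.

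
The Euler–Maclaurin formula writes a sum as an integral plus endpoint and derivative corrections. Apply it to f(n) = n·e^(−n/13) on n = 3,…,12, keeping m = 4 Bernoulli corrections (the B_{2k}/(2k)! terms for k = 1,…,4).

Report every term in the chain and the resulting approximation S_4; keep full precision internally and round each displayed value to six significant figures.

The integral term ∫_3^12 x·e^(−x/13) dx = 36.0151.
½[f(3) + f(12)] = ½[2.38177 + 4.76754] = 3.57465.
Integral + boundary = 39.5898.
k=1: B_{2}/(2)! × [f^{(1)}(12) − f^{(1)}(3)] = 1/12 × (0.0305611 − 0.610710) = -0.0483457.
Running total after k=1: 39.5414.
k=2: B_{4}/(4)! × [f^{(3)}(12) − f^{(3)}(3)] = −1/720 × (0.00488255 − 0.0130092) = 1.12870e-05.
Running total after k=2: 39.5414.
k=3: B_{6}/(6)! × [f^{(5)}(12) − f^{(5)}(3)] = 1/30240 × (5.67116e-05 − 0.000132572) = -2.50862e-09.
Running total after k=3: 39.5414.
k=4: B_{8}/(8)! × [f^{(7)}(12) − f^{(7)}(3)] = −1/1209600 × (5.00192e-07 − 1.11342e-06) = 5.06964e-13.

S_4 ≈ 39.5414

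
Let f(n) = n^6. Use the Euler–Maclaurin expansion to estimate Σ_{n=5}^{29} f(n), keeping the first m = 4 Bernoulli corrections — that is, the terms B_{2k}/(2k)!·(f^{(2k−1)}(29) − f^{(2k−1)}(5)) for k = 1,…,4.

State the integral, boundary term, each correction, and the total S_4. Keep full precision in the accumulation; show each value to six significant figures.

S_4 ≈ 2.77193e+09

∫_5^29 x^6 dx evaluates to 2.46426e+09.
Endpoint term: (f(5) + f(29))/2 = (15625.0 + 5.94823e+08)/2 = 2.97419e+08.
Integral + boundary = 2.76168e+09.
Order-1 term: 1/12 · (1.23067e+08 − 18750.0) = 1.02540e+07.
Running total after k=1: 2.77193e+09.
Order-2 term: −1/720 · (2.92668e+06 − 15000.0) = -4044.00.
Running total after k=2: 2.77193e+09.
Order-3 term: 1/30240 · (20880.0 − 3600.00) = 0.571429.
Running total after k=3: 2.77193e+09.
Order-4 term: −1/1209600 · (0.00000 − 0.00000) = 0.00000.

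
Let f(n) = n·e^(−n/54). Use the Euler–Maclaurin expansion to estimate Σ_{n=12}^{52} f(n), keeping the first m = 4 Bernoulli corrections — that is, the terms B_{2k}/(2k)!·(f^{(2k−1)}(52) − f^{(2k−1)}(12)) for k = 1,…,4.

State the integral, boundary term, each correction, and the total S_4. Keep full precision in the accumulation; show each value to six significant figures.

S_4 ≈ 683.313

∫_12^52 x·e^(−x/54) dx evaluates to 668.633.
Endpoint term: (f(12) + f(52))/2 = (9.60885 + 19.8515)/2 = 14.7302.
Running total after boundary: 683.364.
Order-1 term: 1/12 · (0.0141393 − 0.622796) = -0.0507214.
Partial sum through k=1: 683.313.
Order-2 term: −1/720 · (0.000266687 − 0.000762781) = 6.89020e-07.
Partial sum through k=2: 683.313.
Order-3 term: 1/30240 · (1.81250e-07 − 4.49926e-07) = -8.88478e-12.
Partial sum through k=3: 683.313.
Order-4 term: −1/1209600 · (9.29505e-11 − 2.18884e-10) = 1.04112e-16.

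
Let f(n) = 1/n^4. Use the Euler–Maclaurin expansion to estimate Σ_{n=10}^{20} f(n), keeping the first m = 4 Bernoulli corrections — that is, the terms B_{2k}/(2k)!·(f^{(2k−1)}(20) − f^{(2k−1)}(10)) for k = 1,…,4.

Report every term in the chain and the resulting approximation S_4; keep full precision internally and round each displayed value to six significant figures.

S_4 ≈ 0.000348005

The integral term ∫_10^20 1/x^4 dx = 0.000291667.
Boundary: ½(f(10) + f(20)) = ½(0.000100000 + 6.25000e-06) = 5.31250e-05.
Running total after boundary: 0.000344792.
k=1: B_{2}/(2)! × [f^{(1)}(20) − f^{(1)}(10)] = 1/12 × (-1.25000e-06 − (-4.00000e-05)) = 3.22917e-06.
Partial sum through k=1: 0.000348021.
k=2: B_{4}/(4)! × [f^{(3)}(20) − f^{(3)}(10)] = −1/720 × (-9.37500e-08 − (-1.20000e-05)) = -1.65365e-08.
Partial sum through k=2: 0.000348004.
k=3: B_{6}/(6)! × [f^{(5)}(20) − f^{(5)}(10)] = 1/30240 × (-1.31250e-08 − (-6.72000e-06)) = 2.21788e-10.
Partial sum through k=3: 0.000348005.
k=4: B_{8}/(8)! × [f^{(7)}(20) − f^{(7)}(10)] = −1/1209600 × (-2.95313e-09 − (-6.04800e-06)) = -4.99756e-12.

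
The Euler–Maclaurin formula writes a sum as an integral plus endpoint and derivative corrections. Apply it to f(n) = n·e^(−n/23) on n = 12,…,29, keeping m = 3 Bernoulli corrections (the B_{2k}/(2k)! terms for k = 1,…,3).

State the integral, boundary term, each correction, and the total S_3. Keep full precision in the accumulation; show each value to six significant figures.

S_3 ≈ 146.443

The integral term ∫_12^29 x·e^(−x/23) dx = 138.802.
½[f(12) + f(29)] = ½[7.12185 + 8.21882] = 7.67033.
Running total after boundary: 146.472.
k=1: B_{2}/(2)! × [f^{(1)}(29) − f^{(1)}(12)] = 1/12 × (-0.0739324 − 0.283842) = -0.0298145.
Partial sum through k=1: 146.443.
k=2: B_{4}/(4)! × [f^{(3)}(29) − f^{(3)}(12)] = −1/720 × (0.000931725 − 0.00278037) = 2.56757e-06.
Partial sum through k=2: 146.443.
k=3: B_{6}/(6)! × [f^{(5)}(29) − f^{(5)}(12)] = 1/30240 × (3.78678e-06 − 9.49751e-06) = -1.88847e-10.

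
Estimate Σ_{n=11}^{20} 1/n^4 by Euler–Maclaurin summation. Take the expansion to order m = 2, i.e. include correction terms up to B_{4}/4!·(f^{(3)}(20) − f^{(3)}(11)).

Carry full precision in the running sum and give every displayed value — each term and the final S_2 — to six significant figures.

The integral term ∫_11^20 1/x^4 dx = 0.000208772.
Boundary: ½(f(11) + f(20)) = ½(6.83013e-05 + 6.25000e-06) = 3.72757e-05.
Integral + boundary = 0.000246047.
Correction k=1: B_{2}/2! · (f^{(1)}(20) − f^{(1)}(11)) = 1/12 · (-1.25000e-06 − (-2.48369e-05)) = 1.96557e-06.
Partial sum through k=1: 0.000248013.
Correction k=2: B_{4}/4! · (f^{(3)}(20) − f^{(3)}(11)) = −1/720 · (-9.37500e-08 − (-6.15790e-06)) = -8.42243e-09.

S_2 ≈ 0.000248004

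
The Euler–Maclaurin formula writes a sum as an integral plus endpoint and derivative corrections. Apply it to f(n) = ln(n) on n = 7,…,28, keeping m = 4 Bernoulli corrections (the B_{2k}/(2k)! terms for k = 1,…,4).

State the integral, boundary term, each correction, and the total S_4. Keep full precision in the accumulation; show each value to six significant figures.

The integral term ∫_7^28 ln(x) dx = 58.6804.
Endpoint term: (f(7) + f(28))/2 = (1.94591 + 3.33220)/2 = 2.63906.
So far: 61.3194.
Order-1 term: 1/12 · (0.0357143 − 0.142857) = -0.00892857.
After k=1: 61.3105.
Order-2 term: −1/720 · (9.11079e-05 − 0.00583090) = 7.97194e-06.
After k=2: 61.3105.
Order-3 term: 1/30240 · (1.39451e-06 − 0.00142798) = -4.71753e-08.
After k=3: 61.3105.
Order-4 term: −1/1209600 · (5.33613e-08 − 0.000874271) = 7.22733e-10.

S_4 ≈ 61.3105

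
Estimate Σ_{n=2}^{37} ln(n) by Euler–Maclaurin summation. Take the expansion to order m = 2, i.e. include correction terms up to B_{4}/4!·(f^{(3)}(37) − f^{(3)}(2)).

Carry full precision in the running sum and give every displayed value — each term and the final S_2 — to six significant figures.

S_2 ≈ 99.3306

The integral term ∫_2^37 ln(x) dx = 97.2177.
½[f(2) + f(37)] = ½[0.693147 + 3.61092] = 2.15203.
Running total after boundary: 99.3697.
Order-1 term: 1/12 · (0.0270270 − 0.500000) = -0.0394144.
Partial sum through k=1: 99.3303.
Order-2 term: −1/720 · (3.94843e-05 − 0.250000) = 0.000347167.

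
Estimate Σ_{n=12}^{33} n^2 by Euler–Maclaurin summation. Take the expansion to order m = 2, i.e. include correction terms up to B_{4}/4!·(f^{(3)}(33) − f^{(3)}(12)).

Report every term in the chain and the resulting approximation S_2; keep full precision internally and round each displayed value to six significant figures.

S_2 ≈ 12023.0

The integral term ∫_12^33 x^2 dx = 11403.0.
½[f(12) + f(33)] = ½[144.000 + 1089.00] = 616.500.
So far: 12019.5.
k=1: B_{2}/(2)! × [f^{(1)}(33) − f^{(1)}(12)] = 1/12 × (66.0000 − 24.0000) = 3.50000.
Partial sum through k=1: 12023.0.
k=2: B_{4}/(4)! × [f^{(3)}(33) − f^{(3)}(12)] = −1/720 × (0.00000 − 0.00000) = 0.00000.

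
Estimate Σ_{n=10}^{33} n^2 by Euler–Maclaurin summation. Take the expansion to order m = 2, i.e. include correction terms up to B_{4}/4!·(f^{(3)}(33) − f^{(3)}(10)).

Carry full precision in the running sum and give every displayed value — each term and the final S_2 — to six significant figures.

The integral term ∫_10^33 x^2 dx = 11645.7.
½[f(10) + f(33)] = ½[100.000 + 1089.00] = 594.500.
Integral + boundary = 12240.2.
Correction k=1: B_{2}/2! · (f^{(1)}(33) − f^{(1)}(10)) = 1/12 · (66.0000 − 20.0000) = 3.83333.
Running total after k=1: 12244.0.
Correction k=2: B_{4}/4! · (f^{(3)}(33) − f^{(3)}(10)) = −1/720 · (0.00000 − 0.00000) = 0.00000.

S_2 ≈ 12244.0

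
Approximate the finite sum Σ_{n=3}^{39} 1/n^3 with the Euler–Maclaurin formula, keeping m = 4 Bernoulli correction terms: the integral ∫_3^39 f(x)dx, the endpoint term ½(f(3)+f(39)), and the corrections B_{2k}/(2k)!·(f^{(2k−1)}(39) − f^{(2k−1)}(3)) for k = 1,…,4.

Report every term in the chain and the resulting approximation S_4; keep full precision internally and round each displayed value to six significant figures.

S_4 ≈ 0.0767359

∫_3^39 1/x^3 dx evaluates to 0.0552268.
½[f(3) + f(39)] = ½[0.0370370 + 1.68580e-05] = 0.0185269.
Running total after boundary: 0.0737538.
Correction k=1: B_{2}/2! · (f^{(1)}(39) − f^{(1)}(3)) = 1/12 · (-1.29677e-06 − (-0.0370370)) = 0.00308631.
Running total after k=1: 0.0768401.
Correction k=2: B_{4}/4! · (f^{(3)}(39) − f^{(3)}(3)) = −1/720 · (-1.70515e-08 − (-0.0823045)) = -0.000114312.
Running total after k=2: 0.0767258.
Correction k=3: B_{6}/6! · (f^{(5)}(39) − f^{(5)}(3)) = 1/30240 · (-4.70851e-10 − (-0.384088)) = 1.27013e-05.
Running total after k=3: 0.0767385.
Correction k=4: B_{8}/8! · (f^{(7)}(39) − f^{(7)}(3)) = −1/1209600 · (-2.22888e-11 − (-3.07270)) = -2.54026e-06.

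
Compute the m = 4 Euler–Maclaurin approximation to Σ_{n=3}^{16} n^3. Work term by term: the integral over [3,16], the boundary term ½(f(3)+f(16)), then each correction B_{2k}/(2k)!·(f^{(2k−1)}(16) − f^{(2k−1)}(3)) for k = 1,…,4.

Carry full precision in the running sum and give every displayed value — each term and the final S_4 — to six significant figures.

S_4 ≈ 18487.0

∫_3^16 x^3 dx evaluates to 16363.8.
½[f(3) + f(16)] = ½[27.0000 + 4096.00] = 2061.50.
Running total after boundary: 18425.2.
Correction k=1: B_{2}/2! · (f^{(1)}(16) − f^{(1)}(3)) = 1/12 · (768.000 − 27.0000) = 61.7500.
Running total after k=1: 18487.0.
Correction k=2: B_{4}/4! · (f^{(3)}(16) − f^{(3)}(3)) = −1/720 · (6.00000 − 6.00000) = 0.00000.
Running total after k=2: 18487.0.
Correction k=3: B_{6}/6! · (f^{(5)}(16) − f^{(5)}(3)) = 1/30240 · (0.00000 − 0.00000) = 0.00000.
Running total after k=3: 18487.0.
Correction k=4: B_{8}/8! · (f^{(7)}(16) − f^{(7)}(3)) = −1/1209600 · (0.00000 − 0.00000) = 0.00000.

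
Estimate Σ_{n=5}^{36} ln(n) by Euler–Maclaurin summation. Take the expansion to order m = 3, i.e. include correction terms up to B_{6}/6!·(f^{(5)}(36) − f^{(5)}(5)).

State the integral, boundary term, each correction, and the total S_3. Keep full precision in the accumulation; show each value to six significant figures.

∫_5^36 ln(x) dx evaluates to 89.9595.
½[f(5) + f(36)] = ½[1.60944 + 3.58352] = 2.59648.
Integral + boundary = 92.5560.
k=1: B_{2}/(2)! × [f^{(1)}(36) − f^{(1)}(5)] = 1/12 × (0.0277778 − 0.200000) = -0.0143519.
Running total after k=1: 92.5416.
k=2: B_{4}/(4)! × [f^{(3)}(36) − f^{(3)}(5)] = −1/720 × (4.28669e-05 − 0.0160000) = 2.21627e-05.
Running total after k=2: 92.5416.
k=3: B_{6}/(6)! × [f^{(5)}(36) − f^{(5)}(5)] = 1/30240 × (3.96916e-07 − 0.00768000) = -2.53955e-07.

S_3 ≈ 92.5416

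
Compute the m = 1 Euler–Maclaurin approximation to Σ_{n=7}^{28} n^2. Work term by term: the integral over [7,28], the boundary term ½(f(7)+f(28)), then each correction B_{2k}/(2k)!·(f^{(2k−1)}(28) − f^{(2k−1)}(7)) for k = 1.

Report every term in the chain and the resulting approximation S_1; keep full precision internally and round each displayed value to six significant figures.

The integral term ∫_7^28 x^2 dx = 7203.00.
½[f(7) + f(28)] = ½[49.0000 + 784.000] = 416.500.
Integral + boundary = 7619.50.
Correction k=1: B_{2}/2! · (f^{(1)}(28) − f^{(1)}(7)) = 1/12 · (56.0000 − 14.0000) = 3.50000.

S_1 ≈ 7623.00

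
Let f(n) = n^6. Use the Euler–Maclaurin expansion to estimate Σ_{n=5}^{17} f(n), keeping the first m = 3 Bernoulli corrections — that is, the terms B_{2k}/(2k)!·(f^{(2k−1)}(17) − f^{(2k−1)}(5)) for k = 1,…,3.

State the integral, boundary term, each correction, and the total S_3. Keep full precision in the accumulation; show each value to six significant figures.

S_3 ≈ 7.13928e+07

∫_5^17 x^6 dx evaluates to 5.86086e+07.
Boundary: ½(f(5) + f(17)) = ½(15625.0 + 2.41376e+07) = 1.20766e+07.
Running total after boundary: 7.06852e+07.
Correction k=1: B_{2}/2! · (f^{(1)}(17) − f^{(1)}(5)) = 1/12 · (8.51914e+06 − 18750.0) = 708366.
Partial sum through k=1: 7.13936e+07.
Correction k=2: B_{4}/4! · (f^{(3)}(17) − f^{(3)}(5)) = −1/720 · (589560 − 15000.0) = -798.000.
Partial sum through k=2: 7.13928e+07.
Correction k=3: B_{6}/6! · (f^{(5)}(17) − f^{(5)}(5)) = 1/30240 · (12240.0 − 3600.00) = 0.285714.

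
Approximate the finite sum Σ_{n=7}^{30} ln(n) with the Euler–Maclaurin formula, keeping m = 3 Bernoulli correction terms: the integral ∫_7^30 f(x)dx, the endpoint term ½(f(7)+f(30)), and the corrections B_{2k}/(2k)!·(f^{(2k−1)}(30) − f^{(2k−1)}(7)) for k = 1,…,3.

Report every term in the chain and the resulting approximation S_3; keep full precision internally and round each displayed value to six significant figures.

S_3 ≈ 68.0790

The integral term ∫_7^30 ln(x) dx = 65.4146.
Endpoint term: (f(7) + f(30))/2 = (1.94591 + 3.40120)/2 = 2.67355.
Integral + boundary = 68.0881.
Order-1 term: 1/12 · (0.0333333 − 0.142857) = -0.00912698.
Partial sum through k=1: 68.0790.
Order-2 term: −1/720 · (7.40741e-05 − 0.00583090) = 7.99560e-06.
Partial sum through k=2: 68.0790.
Order-3 term: 1/30240 · (9.87654e-07 − 0.00142798) = -4.71888e-08.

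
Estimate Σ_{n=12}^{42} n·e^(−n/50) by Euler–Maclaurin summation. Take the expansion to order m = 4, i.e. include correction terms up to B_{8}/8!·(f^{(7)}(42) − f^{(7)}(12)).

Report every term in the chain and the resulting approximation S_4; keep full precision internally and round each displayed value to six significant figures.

∫_12^42 x·e^(−x/50) dx evaluates to 452.678.
½[f(12) + f(42)] = ½[9.43953 + 18.1318] = 13.7857.
Integral + boundary = 466.464.
Correction k=1: B_{2}/2! · (f^{(1)}(42) − f^{(1)}(12)) = 1/12 · (0.0690737 − 0.597837) = -0.0440636.
Partial sum through k=1: 466.420.
Correction k=2: B_{4}/4! · (f^{(3)}(42) − f^{(3)}(12)) = −1/720 · (0.000372998 − 0.000868437) = 6.88110e-07.
Partial sum through k=2: 466.420.
Correction k=3: B_{6}/6! · (f^{(5)}(42) − f^{(5)}(12)) = 1/30240 · (2.87347e-07 − 5.99096e-07) = -1.03092e-11.
Partial sum through k=3: 466.420.
Correction k=4: B_{8}/8! · (f^{(7)}(42) − f^{(7)}(12)) = −1/1209600 · (1.70198e-10 − 3.40327e-10) = 1.40649e-16.

S_4 ≈ 466.420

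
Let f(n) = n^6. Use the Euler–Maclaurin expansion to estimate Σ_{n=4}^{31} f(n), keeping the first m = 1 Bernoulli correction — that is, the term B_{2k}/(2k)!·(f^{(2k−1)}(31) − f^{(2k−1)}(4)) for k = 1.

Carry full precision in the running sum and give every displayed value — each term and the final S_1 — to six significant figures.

S_1 ≈ 4.38844e+09

Integral: ∫_4^31 x^6 dx = 3.93037e+09.
Boundary: ½(f(4) + f(31)) = ½(4096.00 + 8.87504e+08) = 4.43754e+08.
Running total after boundary: 4.37412e+09.
k=1: B_{2}/(2)! × [f^{(1)}(31) − f^{(1)}(4)] = 1/12 × (1.71775e+08 − 6144.00) = 1.43141e+07.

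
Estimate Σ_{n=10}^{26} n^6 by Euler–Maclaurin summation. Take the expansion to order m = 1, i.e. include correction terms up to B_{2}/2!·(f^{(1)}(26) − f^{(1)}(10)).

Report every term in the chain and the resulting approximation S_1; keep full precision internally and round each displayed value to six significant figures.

Integral: ∫_10^26 x^6 dx = 1.14597e+09.
Boundary: ½(f(10) + f(26)) = ½(1.00000e+06 + 3.08916e+08) = 1.54958e+08.
Running total after boundary: 1.30093e+09.
k=1: B_{2}/(2)! × [f^{(1)}(26) − f^{(1)}(10)] = 1/12 × (7.12883e+07 − 600000) = 5.89069e+06.

S_1 ≈ 1.30682e+09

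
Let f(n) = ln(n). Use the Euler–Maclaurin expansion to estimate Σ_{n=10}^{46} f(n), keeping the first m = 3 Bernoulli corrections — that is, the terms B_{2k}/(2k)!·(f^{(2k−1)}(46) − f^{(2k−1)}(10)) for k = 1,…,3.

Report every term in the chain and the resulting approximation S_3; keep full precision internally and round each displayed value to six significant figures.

S_3 ≈ 120.151

Integral: ∫_10^46 ln(x) dx = 117.092.
½[f(10) + f(46)] = ½[2.30259 + 3.82864] = 3.06561.
Integral + boundary = 120.157.
Correction k=1: B_{2}/2! · (f^{(1)}(46) − f^{(1)}(10)) = 1/12 · (0.0217391 − 0.100000) = -0.00652174.
After k=1: 120.151.
Correction k=2: B_{4}/4! · (f^{(3)}(46) − f^{(3)}(10)) = −1/720 · (2.05474e-05 − 0.00200000) = 2.74924e-06.
After k=2: 120.151.
Correction k=3: B_{6}/6! · (f^{(5)}(46) − f^{(5)}(10)) = 1/30240 · (1.16526e-07 − 0.000240000) = -7.93265e-09.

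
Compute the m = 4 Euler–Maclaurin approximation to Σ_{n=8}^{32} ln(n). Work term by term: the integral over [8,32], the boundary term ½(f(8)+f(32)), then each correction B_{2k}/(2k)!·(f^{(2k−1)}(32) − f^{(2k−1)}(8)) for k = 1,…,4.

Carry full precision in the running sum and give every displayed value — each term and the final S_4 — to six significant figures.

S_4 ≈ 73.0328

Integral: ∫_8^32 ln(x) dx = 70.2680.
½[f(8) + f(32)] = ½[2.07944 + 3.46574] = 2.77259.
Integral + boundary = 73.0406.
Correction k=1: B_{2}/2! · (f^{(1)}(32) − f^{(1)}(8)) = 1/12 · (0.0312500 − 0.125000) = -0.00781250.
Running total after k=1: 73.0328.
Correction k=2: B_{4}/4! · (f^{(3)}(32) − f^{(3)}(8)) = −1/720 · (6.10352e-05 − 0.00390625) = 5.34058e-06.
Running total after k=2: 73.0328.
Correction k=3: B_{6}/6! · (f^{(5)}(32) − f^{(5)}(8)) = 1/30240 · (7.15256e-07 − 0.000732422) = -2.41966e-08.
Running total after k=3: 73.0328.
Correction k=4: B_{8}/8! · (f^{(7)}(32) − f^{(7)}(8)) = −1/1209600 · (2.09548e-08 − 0.000343323) = 2.83814e-10.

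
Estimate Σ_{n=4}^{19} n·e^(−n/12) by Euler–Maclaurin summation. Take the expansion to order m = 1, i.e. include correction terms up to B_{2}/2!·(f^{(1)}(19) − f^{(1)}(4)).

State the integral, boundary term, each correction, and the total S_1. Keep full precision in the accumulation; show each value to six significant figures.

Integral: ∫_4^19 x·e^(−x/12) dx = 61.2063.
½[f(4) + f(19)] = ½[2.86613 + 3.90050] = 3.38331.
Integral + boundary = 64.5896.
k=1: B_{2}/(2)! × [f^{(1)}(19) − f^{(1)}(4)] = 1/12 × (-0.119752 − 0.477688) = -0.0497867.

S_1 ≈ 64.5398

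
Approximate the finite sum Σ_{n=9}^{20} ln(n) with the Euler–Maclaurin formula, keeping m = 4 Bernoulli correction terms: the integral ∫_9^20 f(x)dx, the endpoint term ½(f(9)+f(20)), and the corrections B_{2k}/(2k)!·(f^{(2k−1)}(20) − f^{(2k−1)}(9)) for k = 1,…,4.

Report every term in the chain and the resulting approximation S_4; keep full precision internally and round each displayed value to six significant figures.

The integral term ∫_9^20 ln(x) dx = 29.1396.
Endpoint term: (f(9) + f(20))/2 = (2.19722 + 2.99573)/2 = 2.59648.
Running total after boundary: 31.7361.
k=1: B_{2}/(2)! × [f^{(1)}(20) − f^{(1)}(9)] = 1/12 × (0.0500000 − 0.111111) = -0.00509259.
After k=1: 31.7310.
k=2: B_{4}/(4)! × [f^{(3)}(20) − f^{(3)}(9)] = −1/720 × (0.000250000 − 0.00274348) = 3.46317e-06.
After k=2: 31.7310.
k=3: B_{6}/(6)! × [f^{(5)}(20) − f^{(5)}(9)] = 1/30240 × (7.50000e-06 − 0.000406442) = -1.31925e-08.
After k=3: 31.7310.
k=4: B_{8}/(8)! × [f^{(7)}(20) − f^{(7)}(9)] = −1/1209600 × (5.62500e-07 − 0.000150534) = 1.23984e-10.

S_4 ≈ 31.7310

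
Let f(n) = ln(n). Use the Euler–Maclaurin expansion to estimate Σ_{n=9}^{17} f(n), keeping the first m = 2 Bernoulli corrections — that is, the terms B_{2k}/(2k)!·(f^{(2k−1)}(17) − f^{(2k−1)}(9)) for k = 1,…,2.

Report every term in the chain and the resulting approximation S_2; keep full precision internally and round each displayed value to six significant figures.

S_2 ≈ 22.9005

The integral term ∫_9^17 ln(x) dx = 20.3896.
Boundary: ½(f(9) + f(17)) = ½(2.19722 + 2.83321) = 2.51522.
So far: 22.9048.
Correction k=1: B_{2}/2! · (f^{(1)}(17) − f^{(1)}(9)) = 1/12 · (0.0588235 − 0.111111) = -0.00435730.
After k=1: 22.9005.
Correction k=2: B_{4}/4! · (f^{(3)}(17) − f^{(3)}(9)) = −1/720 · (0.000407083 − 0.00274348) = 3.24500e-06.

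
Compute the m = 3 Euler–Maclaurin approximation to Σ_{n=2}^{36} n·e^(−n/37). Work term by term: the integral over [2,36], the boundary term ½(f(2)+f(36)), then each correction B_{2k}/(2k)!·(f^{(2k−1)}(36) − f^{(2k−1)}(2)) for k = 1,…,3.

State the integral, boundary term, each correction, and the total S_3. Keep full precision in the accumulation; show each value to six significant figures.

S_3 ≈ 353.884

The integral term ∫_2^36 x·e^(−x/37) dx = 346.207.
Boundary: ½(f(2) + f(36)) = ½(1.89476 + 13.6065) = 7.75062.
Running total after boundary: 353.957.
Order-1 term: 1/12 · (0.0102151 − 0.896171) = -0.0738297.
Partial sum through k=1: 353.884.
Order-2 term: −1/720 · (0.000559628 − 0.00203867) = 2.05422e-06.
Partial sum through k=2: 353.884.
Order-3 term: 1/30240 · (8.12121e-07 − 2.50016e-06) = -5.58213e-11.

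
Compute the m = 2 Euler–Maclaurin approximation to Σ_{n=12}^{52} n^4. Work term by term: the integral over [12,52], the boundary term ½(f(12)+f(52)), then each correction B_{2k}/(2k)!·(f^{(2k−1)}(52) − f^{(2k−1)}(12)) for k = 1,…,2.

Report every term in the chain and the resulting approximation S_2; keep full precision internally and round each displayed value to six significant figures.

S_2 ≈ 7.97035e+07

Integral: ∫_12^52 x^4 dx = 7.59910e+07.
Endpoint term: (f(12) + f(52))/2 = (20736.0 + 7.31162e+06)/2 = 3.66618e+06.
Running total after boundary: 7.96572e+07.
Order-1 term: 1/12 · (562432 − 6912.00) = 46293.3.
After k=1: 7.97035e+07.
Order-2 term: −1/720 · (1248.00 − 288.000) = -1.33333.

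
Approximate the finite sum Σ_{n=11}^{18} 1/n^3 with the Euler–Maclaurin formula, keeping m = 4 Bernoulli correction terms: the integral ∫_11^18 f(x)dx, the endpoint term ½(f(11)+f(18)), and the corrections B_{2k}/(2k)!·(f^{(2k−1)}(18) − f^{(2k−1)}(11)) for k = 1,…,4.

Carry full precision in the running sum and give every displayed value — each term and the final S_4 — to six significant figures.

∫_11^18 1/x^3 dx evaluates to 0.00258902.
Boundary: ½(f(11) + f(18)) = ½(0.000751315 + 0.000171468) = 0.000461391.
Running total after boundary: 0.00305041.
Order-1 term: 1/12 · (-2.85780e-05 − (-0.000204904)) = 1.46938e-05.
After k=1: 0.00306511.
Order-2 term: −1/720 · (-1.76407e-06 − (-3.38684e-05)) = -4.45894e-08.
After k=2: 0.00306506.
Order-3 term: 1/30240 · (-2.28676e-07 − (-1.17560e-05)) = 3.81194e-10.
After k=3: 0.00306506.
Order-4 term: −1/1209600 · (-5.08169e-08 − (-6.99530e-06)) = -5.74114e-12.

S_4 ≈ 0.00306506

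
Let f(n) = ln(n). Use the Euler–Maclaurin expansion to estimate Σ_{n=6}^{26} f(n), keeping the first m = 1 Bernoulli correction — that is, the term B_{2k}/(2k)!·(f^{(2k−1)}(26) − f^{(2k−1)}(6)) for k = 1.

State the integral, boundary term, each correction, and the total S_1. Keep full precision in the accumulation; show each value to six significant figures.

S_1 ≈ 56.4742

∫_6^26 ln(x) dx evaluates to 53.9600.
½[f(6) + f(26)] = ½[1.79176 + 3.25810] = 2.52493.
Running total after boundary: 56.4849.
Correction k=1: B_{2}/2! · (f^{(1)}(26) − f^{(1)}(6)) = 1/12 · (0.0384615 − 0.166667) = -0.0106838.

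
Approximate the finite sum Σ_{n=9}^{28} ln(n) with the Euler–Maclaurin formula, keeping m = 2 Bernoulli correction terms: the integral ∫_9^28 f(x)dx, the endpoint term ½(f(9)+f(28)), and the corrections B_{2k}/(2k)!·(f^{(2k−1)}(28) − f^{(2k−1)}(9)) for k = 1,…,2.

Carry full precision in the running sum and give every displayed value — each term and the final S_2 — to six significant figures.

S_2 ≈ 57.2851

The integral term ∫_9^28 ln(x) dx = 54.5267.
Boundary: ½(f(9) + f(28)) = ½(2.19722 + 3.33220) = 2.76471.
Running total after boundary: 57.2914.
Order-1 term: 1/12 · (0.0357143 − 0.111111) = -0.00628307.
Partial sum through k=1: 57.2851.
Order-2 term: −1/720 · (9.11079e-05 − 0.00274348) = 3.68386e-06.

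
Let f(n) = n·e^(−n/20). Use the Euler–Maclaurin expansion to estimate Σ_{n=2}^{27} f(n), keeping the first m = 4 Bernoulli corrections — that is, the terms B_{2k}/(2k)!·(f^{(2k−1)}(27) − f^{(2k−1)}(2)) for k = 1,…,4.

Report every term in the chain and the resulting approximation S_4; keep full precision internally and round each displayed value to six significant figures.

S_4 ≈ 158.772

∫_2^27 x·e^(−x/20) dx evaluates to 154.443.
Boundary: ½(f(2) + f(27)) = ½(1.80967 + 6.99949) = 4.40458.
So far: 158.847.
Correction k=1: B_{2}/2! · (f^{(1)}(27) − f^{(1)}(2)) = 1/12 · (-0.0907341 − 0.814354) = -0.0754240.
Running total after k=1: 158.772.
Correction k=2: B_{4}/4! · (f^{(3)}(27) − f^{(3)}(2)) = −1/720 · (0.00106937 − 0.00656007) = 7.62598e-06.
Running total after k=2: 158.772.
Correction k=3: B_{6}/6! · (f^{(5)}(27) − f^{(5)}(2)) = 1/30240 · (5.91392e-06 − 2.77106e-05) = -7.20791e-10.
Running total after k=3: 158.772.
Correction k=4: B_{8}/8! · (f^{(7)}(27) − f^{(7)}(2)) = −1/1209600 · (2.28861e-08 − 9.75528e-08) = 6.17284e-14.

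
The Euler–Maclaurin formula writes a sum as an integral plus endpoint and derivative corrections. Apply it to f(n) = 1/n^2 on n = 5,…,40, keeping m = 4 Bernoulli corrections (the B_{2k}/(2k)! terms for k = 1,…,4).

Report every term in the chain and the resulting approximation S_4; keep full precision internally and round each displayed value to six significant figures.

Integral: ∫_5^40 1/x^2 dx = 0.175000.
½[f(5) + f(40)] = ½[0.0400000 + 0.000625000] = 0.0203125.
Running total after boundary: 0.195312.
Correction k=1: B_{2}/2! · (f^{(1)}(40) − f^{(1)}(5)) = 1/12 · (-3.12500e-05 − (-0.0160000)) = 0.00133073.
After k=1: 0.196643.
Correction k=2: B_{4}/4! · (f^{(3)}(40) − f^{(3)}(5)) = −1/720 · (-2.34375e-07 − (-0.00768000)) = -1.06663e-05.
After k=2: 0.196633.
Correction k=3: B_{6}/6! · (f^{(5)}(40) − f^{(5)}(5)) = 1/30240 · (-4.39453e-09 − (-0.00921600)) = 3.04762e-07.
After k=3: 0.196633.
Correction k=4: B_{8}/8! · (f^{(7)}(40) − f^{(7)}(5)) = −1/1209600 · (-1.53809e-10 − (-0.0206438)) = -1.70667e-08.

S_4 ≈ 0.196633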